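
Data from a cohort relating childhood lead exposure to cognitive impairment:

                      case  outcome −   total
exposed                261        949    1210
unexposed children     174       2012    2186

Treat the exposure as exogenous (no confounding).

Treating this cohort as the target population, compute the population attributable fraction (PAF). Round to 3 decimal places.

PAF ≈ 0.379

p₁ = P(outcome | exposed) = 261/1210 = 0.2157
p₀ = P(outcome | unexposed) = 174/2186 = 0.079597
Exposure prevalence π = 1210/3396 = 0.3563; overall risk P(Y=1) = 0.12809.
Under exogeneity, PAF = [P(Y=1) − p₀]/P(Y=1).
PAF = (0.12809 − 0.079597) / 0.12809 ≈ 0.3786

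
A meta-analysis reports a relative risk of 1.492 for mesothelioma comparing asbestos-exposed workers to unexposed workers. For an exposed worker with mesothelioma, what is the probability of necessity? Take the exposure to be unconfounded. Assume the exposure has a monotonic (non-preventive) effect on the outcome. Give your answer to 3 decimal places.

PN ≈ 0.330

Under exogeneity and monotonicity, PN = (RR − 1) / RR = 1 − 1/RR.
PN = (1.492 − 1) / 1.492 = 0.492 / 1.492 ≈ 0.3298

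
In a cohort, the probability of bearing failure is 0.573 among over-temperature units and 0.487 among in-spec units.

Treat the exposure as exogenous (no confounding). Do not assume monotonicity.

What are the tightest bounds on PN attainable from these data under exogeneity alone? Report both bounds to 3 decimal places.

Let p₁ = 0.573, p₀ = 0.487.
Under exogeneity alone the bounds on PN are max{0,(p₁−p₀)/p₁} ≤ PN ≤ min{1,(1−p₀)/p₁}.
  lower = (p₁ − p₀)/p₁ = 0.086 / 0.573 ≈ 0.1501
  upper = min{1, (1 − p₀)/p₁} = 0.513 / 0.573 ≈ 0.8953

0.150 ≤ PN ≤ 0.895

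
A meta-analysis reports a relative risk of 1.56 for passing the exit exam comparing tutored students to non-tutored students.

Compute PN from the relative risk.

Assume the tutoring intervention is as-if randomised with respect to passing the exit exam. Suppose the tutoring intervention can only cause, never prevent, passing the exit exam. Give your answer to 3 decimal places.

Under exogeneity and monotonicity, PN = (RR − 1) / RR = 1 − 1/RR.
PN = (1.56 − 1) / 1.56 = 0.56 / 1.56 ≈ 0.3590

PN ≈ 0.359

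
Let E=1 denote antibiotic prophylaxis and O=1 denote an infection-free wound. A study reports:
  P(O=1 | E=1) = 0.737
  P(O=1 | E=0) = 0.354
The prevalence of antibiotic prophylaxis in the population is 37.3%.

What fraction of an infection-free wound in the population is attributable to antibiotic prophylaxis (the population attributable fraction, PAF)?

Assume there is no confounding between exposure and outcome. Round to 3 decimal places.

PAF ≈ 0.288

Let p₁ = 0.737, p₀ = 0.354.
Overall risk P(Y=1) = π·p₁ + (1−π)·p₀ = 0.373×0.737 + 0.627×0.354 = 0.49686.
Under exogeneity, PAF = [P(Y=1) − p₀] / P(Y=1).
PAF = (0.49686 − 0.354) / 0.49686 ≈ 0.2875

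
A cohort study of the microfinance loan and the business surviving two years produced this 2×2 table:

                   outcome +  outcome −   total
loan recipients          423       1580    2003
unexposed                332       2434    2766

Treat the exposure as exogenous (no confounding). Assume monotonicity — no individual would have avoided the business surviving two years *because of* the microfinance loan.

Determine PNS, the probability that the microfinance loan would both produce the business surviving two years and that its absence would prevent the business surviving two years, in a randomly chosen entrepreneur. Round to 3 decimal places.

p₁ = P(outcome | exposed) = 423/2003 = 0.21118
p₀ = P(outcome | unexposed) = 332/2766 = 0.12003
Under exogeneity and monotonicity, PNS = p₁ − p₀.
PNS = 0.21118 − 0.12003 = 0.091154

PNS ≈ 0.091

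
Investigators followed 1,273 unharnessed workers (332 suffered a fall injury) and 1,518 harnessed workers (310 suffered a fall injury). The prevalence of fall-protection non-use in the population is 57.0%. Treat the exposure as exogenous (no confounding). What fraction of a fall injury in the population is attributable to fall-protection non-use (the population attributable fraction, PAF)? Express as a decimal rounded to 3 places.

PAF ≈ 0.136

p₁ = P(outcome | exposed) = 332/1273 = 0.2608
p₀ = P(outcome | unexposed) = 310/1518 = 0.20422
Overall risk P(Y=1) = π·p₁ + (1−π)·p₀ = 0.57×0.2608 + 0.43×0.20422 = 0.23647.
Under exogeneity, PAF = [P(Y=1) − p₀] / P(Y=1).
PAF = (0.23647 − 0.20422) / 0.23647 ≈ 0.1364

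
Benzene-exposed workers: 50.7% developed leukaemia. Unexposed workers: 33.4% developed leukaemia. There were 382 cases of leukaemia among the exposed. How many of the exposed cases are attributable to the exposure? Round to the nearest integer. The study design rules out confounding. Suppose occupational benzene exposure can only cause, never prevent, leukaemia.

p₁ = 0.507, p₀ = 0.334.
PN = (p₁ − p₀)/p₁ = (0.507 − 0.334) / 0.507 ≈ 0.34122.
Attributable cases ≈ PN × (exposed cases) = 0.34122 × 382 ≈ 130.35.

about 130 cases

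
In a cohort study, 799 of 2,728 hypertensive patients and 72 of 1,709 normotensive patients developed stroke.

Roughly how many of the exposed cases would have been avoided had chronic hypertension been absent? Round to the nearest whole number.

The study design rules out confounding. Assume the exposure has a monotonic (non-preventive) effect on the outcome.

p₁ = P(outcome | exposed) = 799/2728 = 0.29289
p₀ = P(outcome | unexposed) = 72/1709 = 0.04213
PN = (p₁ − p₀)/p₁ = (0.29289 − 0.04213) / 0.29289 ≈ 0.85616.
Attributable cases ≈ PN × (exposed cases) = 0.85616 × 799 ≈ 684.07.

about 684 cases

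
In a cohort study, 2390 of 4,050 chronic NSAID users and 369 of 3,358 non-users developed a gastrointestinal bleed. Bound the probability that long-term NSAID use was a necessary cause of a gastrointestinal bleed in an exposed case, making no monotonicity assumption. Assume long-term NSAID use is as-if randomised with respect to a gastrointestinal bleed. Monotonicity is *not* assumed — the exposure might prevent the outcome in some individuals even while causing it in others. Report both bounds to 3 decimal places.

p₁ = P(outcome | exposed) = 2390/4050 = 0.59012
p₀ = P(outcome | unexposed) = 369/3358 = 0.10989
Under exogeneity alone the bounds on PN are max{0,(p₁−p₀)/p₁} ≤ PN ≤ min{1,(1−p₀)/p₁}.
  lower = (p₁ − p₀)/p₁ = 0.48024 / 0.59012 ≈ 0.8138
  upper = min{1, (1 − p₀)/p₁} = 0.89011 / 0.59012 ≈ 1.5084 → capped at 1

0.814 ≤ PN ≤ 1.000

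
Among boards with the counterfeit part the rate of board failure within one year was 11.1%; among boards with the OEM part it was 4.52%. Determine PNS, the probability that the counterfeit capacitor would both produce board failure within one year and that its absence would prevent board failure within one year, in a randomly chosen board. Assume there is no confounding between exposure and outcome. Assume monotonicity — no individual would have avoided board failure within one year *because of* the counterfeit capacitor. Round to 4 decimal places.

PNS ≈ 0.0658

p₁ = 0.111, p₀ = 0.0452.
Under exogeneity and monotonicity, PNS = p₁ − p₀.
PNS = 0.111 − 0.0452 = 0.0658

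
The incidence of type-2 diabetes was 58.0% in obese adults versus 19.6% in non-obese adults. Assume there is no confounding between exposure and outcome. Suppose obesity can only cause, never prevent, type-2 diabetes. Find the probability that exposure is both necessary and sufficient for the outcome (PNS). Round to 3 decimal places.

PNS ≈ 0.384

p₁ = 0.58, p₀ = 0.196.
Under exogeneity and monotonicity, PNS = p₁ − p₀.
PNS = 0.58 − 0.196 = 0.384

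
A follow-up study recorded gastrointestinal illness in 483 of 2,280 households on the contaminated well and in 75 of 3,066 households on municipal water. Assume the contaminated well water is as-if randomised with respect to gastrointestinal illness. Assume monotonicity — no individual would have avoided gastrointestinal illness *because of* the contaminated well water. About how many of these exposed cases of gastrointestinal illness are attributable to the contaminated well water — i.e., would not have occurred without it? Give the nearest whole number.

about 427 cases

p₁ = P(outcome | exposed) = 483/2280 = 0.21184
p₀ = P(outcome | unexposed) = 75/3066 = 0.024462
PN = (p₁ − p₀)/p₁ = (0.21184 − 0.024462) / 0.21184 ≈ 0.88453.
Attributable cases ≈ PN × (exposed cases) = 0.88453 × 483 ≈ 427.23.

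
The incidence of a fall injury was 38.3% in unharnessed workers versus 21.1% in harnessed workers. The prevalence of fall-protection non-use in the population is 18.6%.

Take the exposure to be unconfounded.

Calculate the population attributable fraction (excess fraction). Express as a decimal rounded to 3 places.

p₁ = 0.383, p₀ = 0.211.
Overall risk P(Y=1) = π·p₁ + (1−π)·p₀ = 0.186×0.383 + 0.814×0.211 = 0.24299.
Under exogeneity, PAF = [P(Y=1) − p₀] / P(Y=1).
PAF = (0.24299 − 0.211) / 0.24299 ≈ 0.1317

PAF ≈ 0.132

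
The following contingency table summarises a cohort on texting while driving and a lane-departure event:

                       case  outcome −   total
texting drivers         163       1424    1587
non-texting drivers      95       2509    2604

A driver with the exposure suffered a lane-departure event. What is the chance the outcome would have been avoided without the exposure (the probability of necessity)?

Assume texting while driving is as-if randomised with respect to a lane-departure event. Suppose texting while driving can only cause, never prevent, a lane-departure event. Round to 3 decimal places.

p₁ = P(outcome | exposed) = 163/1587 = 0.10271
p₀ = P(outcome | unexposed) = 95/2604 = 0.036482
Under exogeneity and monotonicity, PN = (p₁ − p₀)/p₁.
PN = (0.10271 − 0.036482) / 0.10271 ≈ 0.6448

PN ≈ 0.645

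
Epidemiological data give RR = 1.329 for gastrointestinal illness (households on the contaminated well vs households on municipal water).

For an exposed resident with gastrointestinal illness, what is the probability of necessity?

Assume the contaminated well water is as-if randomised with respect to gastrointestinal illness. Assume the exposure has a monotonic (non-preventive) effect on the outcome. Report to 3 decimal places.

Under exogeneity and monotonicity, PN = (RR − 1) / RR = 1 − 1/RR.
PN = (1.329 − 1) / 1.329 = 0.329 / 1.329 ≈ 0.2476

PN ≈ 0.248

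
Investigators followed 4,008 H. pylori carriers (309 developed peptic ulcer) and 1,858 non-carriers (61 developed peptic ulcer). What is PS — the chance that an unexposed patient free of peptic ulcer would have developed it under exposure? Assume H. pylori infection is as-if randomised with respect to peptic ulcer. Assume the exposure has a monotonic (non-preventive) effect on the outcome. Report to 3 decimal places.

PS ≈ 0.046

p₁ = P(outcome | exposed) = 309/4008 = 0.077096
p₀ = P(outcome | unexposed) = 61/1858 = 0.032831
Under exogeneity and monotonicity, PS = (p₁ − p₀) / (1 − p₀).
PS = (0.077096 − 0.032831) / (1 − 0.032831) = 0.044265 / 0.96717 ≈ 0.0458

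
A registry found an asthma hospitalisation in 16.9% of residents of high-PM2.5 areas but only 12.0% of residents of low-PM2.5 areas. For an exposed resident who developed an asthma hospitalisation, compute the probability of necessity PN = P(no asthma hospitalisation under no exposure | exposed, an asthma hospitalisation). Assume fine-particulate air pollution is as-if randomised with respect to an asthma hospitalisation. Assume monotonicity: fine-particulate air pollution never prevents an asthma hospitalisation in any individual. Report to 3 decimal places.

PN ≈ 0.290

p₁ = 0.169, p₀ = 0.12.
Under exogeneity and monotonicity, PN = (p₁ − p₀) / p₁.
PN = (0.169 − 0.12) / 0.169 = 0.049 / 0.169 ≈ 0.2899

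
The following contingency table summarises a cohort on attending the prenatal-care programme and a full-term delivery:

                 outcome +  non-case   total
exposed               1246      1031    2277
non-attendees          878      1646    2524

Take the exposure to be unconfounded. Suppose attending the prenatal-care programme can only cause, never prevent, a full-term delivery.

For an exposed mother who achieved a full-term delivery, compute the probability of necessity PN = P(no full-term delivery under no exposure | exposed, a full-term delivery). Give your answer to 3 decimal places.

PN ≈ 0.364

p₁ = P(outcome | exposed) = 1246/2277 = 0.54721
p₀ = P(outcome | unexposed) = 878/2524 = 0.34786
Under exogeneity and monotonicity, PN = (p₁ − p₀) / p₁.
PN = (0.54721 − 0.34786) / 0.54721 = 0.19935 / 0.54721 ≈ 0.3643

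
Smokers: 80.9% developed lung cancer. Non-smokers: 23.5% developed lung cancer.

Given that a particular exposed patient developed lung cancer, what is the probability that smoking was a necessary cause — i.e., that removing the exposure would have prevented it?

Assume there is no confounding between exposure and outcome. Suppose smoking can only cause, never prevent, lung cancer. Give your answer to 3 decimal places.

p₁ = 0.809, p₀ = 0.235.
Under exogeneity and monotonicity, PN = (p₁ − p₀) / p₁.
PN = (0.809 − 0.235) / 0.809 = 0.574 / 0.809 ≈ 0.7095

PN ≈ 0.710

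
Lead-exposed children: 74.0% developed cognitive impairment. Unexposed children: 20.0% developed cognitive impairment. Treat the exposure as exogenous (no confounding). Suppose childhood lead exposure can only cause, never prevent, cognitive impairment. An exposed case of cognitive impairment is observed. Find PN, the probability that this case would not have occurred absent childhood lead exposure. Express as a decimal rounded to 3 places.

PN ≈ 0.730

p₁ = 0.74, p₀ = 0.2.
Under exogeneity and monotonicity, PN = (p₁ − p₀) / p₁.
PN = (0.74 − 0.2) / 0.74 = 0.54 / 0.74 ≈ 0.7297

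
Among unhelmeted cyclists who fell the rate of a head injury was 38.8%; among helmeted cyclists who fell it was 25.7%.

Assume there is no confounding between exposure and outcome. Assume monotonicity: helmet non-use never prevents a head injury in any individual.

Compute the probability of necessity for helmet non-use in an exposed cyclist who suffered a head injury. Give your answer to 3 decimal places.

PN ≈ 0.338

p₁ = 0.388, p₀ = 0.257.
Under exogeneity and monotonicity, PN = (p₁ − p₀) / p₁.
PN = (0.388 − 0.257) / 0.388 = 0.131 / 0.388 ≈ 0.3376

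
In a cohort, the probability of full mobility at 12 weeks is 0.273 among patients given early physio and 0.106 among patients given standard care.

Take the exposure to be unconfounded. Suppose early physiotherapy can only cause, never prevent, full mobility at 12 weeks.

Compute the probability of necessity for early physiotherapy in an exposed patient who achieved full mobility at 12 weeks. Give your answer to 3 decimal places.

Let p₁ = 0.273, p₀ = 0.106.
Under exogeneity and monotonicity, PN = (p₁ − p₀) / p₁.
PN = (0.273 − 0.106) / 0.273 = 0.167 / 0.273 ≈ 0.6117

PN ≈ 0.612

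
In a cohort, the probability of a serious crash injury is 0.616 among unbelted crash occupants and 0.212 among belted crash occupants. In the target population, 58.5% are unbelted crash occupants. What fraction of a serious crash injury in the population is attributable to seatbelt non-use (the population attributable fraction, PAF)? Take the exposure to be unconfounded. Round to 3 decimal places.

Let p₁ = 0.616, p₀ = 0.212.
Overall risk P(Y=1) = π·p₁ + (1−π)·p₀ = 0.585×0.616 + 0.415×0.212 = 0.44834.
Under exogeneity, PAF = [P(Y=1) − p₀] / P(Y=1).
PAF = (0.44834 − 0.212) / 0.44834 ≈ 0.5271

PAF ≈ 0.527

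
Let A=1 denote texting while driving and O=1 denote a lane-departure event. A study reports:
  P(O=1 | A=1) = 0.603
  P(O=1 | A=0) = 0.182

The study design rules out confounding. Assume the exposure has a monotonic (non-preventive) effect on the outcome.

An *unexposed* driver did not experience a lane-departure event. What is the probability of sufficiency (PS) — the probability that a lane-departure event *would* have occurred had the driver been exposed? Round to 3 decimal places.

Let p₁ = 0.603, p₀ = 0.182.
Under exogeneity and monotonicity, PS = (p₁ − p₀) / (1 − p₀).
PS = (0.603 − 0.182) / (1 − 0.182) = 0.421 / 0.818 ≈ 0.5147

PS ≈ 0.515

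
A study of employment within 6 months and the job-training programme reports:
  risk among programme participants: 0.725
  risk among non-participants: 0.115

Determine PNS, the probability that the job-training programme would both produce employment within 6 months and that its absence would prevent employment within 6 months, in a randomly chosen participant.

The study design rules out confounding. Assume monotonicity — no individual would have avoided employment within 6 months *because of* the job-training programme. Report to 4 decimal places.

Let p₁ = 0.725, p₀ = 0.115.
Under exogeneity and monotonicity, PNS = p₁ − p₀.
PNS = 0.725 − 0.115 = 0.61

PNS ≈ 0.6100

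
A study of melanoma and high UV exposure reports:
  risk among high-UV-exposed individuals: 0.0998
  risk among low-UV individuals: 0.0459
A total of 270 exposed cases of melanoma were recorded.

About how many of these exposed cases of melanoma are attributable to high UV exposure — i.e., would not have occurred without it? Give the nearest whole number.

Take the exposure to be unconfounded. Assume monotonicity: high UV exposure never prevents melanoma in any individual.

Let p₁ = 0.0998, p₀ = 0.0459.
PN = (p₁ − p₀)/p₁ = (0.0998 − 0.0459) / 0.0998 ≈ 0.54008.
Attributable cases ≈ PN × (exposed cases) = 0.54008 × 270 ≈ 145.82.

about 146 cases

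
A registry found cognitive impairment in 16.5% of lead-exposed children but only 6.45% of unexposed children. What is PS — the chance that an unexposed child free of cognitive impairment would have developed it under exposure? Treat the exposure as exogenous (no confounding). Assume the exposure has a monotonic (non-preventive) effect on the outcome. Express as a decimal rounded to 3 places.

p₁ = 0.165, p₀ = 0.0645.
Under exogeneity and monotonicity, PS = (p₁ − p₀) / (1 − p₀).
PS = (0.165 − 0.0645) / (1 − 0.0645) = 0.1005 / 0.9355 ≈ 0.1074

PS ≈ 0.107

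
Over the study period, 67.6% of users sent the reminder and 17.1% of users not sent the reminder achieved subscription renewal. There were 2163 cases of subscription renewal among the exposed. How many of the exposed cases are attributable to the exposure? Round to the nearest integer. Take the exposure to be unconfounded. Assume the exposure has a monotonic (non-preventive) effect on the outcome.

about 1616 cases

p₁ = 0.676, p₀ = 0.171.
PN = (p₁ − p₀)/p₁ = (0.676 − 0.171) / 0.676 ≈ 0.74704.
Attributable cases ≈ PN × (exposed cases) = 0.74704 × 2163 ≈ 1615.85.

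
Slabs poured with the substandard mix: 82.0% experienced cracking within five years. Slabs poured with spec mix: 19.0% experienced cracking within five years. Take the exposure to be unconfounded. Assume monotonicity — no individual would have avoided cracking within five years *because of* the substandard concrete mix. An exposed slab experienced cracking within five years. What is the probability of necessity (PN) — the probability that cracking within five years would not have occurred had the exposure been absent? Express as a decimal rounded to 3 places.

p₁ = 0.82, p₀ = 0.19.
Under exogeneity and monotonicity, PN = (p₁ − p₀) / p₁.
PN = (0.82 − 0.19) / 0.82 = 0.63 / 0.82 ≈ 0.7683

PN ≈ 0.768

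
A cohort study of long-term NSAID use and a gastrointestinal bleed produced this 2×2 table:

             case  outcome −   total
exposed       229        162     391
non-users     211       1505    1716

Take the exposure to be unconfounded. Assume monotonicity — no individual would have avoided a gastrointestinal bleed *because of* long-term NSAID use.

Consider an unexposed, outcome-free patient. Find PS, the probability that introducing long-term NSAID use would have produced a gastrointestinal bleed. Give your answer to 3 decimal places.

p₁ = P(outcome | exposed) = 229/391 = 0.58568
p₀ = P(outcome | unexposed) = 211/1716 = 0.12296
Under exogeneity and monotonicity, PS = (p₁ − p₀) / (1 − p₀).
PS = (0.58568 − 0.12296) / (1 − 0.12296) = 0.46272 / 0.87704 ≈ 0.5276

PS ≈ 0.528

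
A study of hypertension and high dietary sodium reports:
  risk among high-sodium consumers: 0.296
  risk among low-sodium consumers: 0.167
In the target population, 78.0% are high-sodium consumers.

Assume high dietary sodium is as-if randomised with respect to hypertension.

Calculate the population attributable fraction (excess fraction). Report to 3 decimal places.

Let p₁ = 0.296, p₀ = 0.167.
Overall risk P(Y=1) = π·p₁ + (1−π)·p₀ = 0.78×0.296 + 0.22×0.167 = 0.26762.
Under exogeneity, PAF = [P(Y=1) − p₀] / P(Y=1).
PAF = (0.26762 − 0.167) / 0.26762 ≈ 0.3760

PAF ≈ 0.376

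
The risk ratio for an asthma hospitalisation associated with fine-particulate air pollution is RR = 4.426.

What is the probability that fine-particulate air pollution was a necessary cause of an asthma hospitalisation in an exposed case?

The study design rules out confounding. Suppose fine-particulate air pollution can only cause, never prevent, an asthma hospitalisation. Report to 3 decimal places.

Under exogeneity and monotonicity, PN = (RR − 1) / RR = 1 − 1/RR.
PN = (4.426 − 1) / 4.426 = 3.426 / 4.426 ≈ 0.7741

PN ≈ 0.774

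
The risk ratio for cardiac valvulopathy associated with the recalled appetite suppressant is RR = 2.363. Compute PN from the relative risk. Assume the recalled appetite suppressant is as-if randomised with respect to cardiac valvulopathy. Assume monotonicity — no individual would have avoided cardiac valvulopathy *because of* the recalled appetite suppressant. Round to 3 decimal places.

PN ≈ 0.577

Under exogeneity and monotonicity, PN = (RR − 1) / RR = 1 − 1/RR.
PN = (2.363 − 1) / 2.363 = 1.363 / 2.363 ≈ 0.5768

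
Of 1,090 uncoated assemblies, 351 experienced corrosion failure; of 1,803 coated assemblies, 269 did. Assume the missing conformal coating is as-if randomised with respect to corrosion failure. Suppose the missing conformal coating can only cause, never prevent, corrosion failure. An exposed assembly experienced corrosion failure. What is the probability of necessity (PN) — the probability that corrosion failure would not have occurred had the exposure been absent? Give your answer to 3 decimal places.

PN ≈ 0.537

p₁ = P(outcome | exposed) = 351/1090 = 0.32202
p₀ = P(outcome | unexposed) = 269/1803 = 0.1492
Under exogeneity and monotonicity, PN = (p₁ − p₀) / p₁.
PN = (0.32202 − 0.1492) / 0.32202 = 0.17282 / 0.32202 ≈ 0.5367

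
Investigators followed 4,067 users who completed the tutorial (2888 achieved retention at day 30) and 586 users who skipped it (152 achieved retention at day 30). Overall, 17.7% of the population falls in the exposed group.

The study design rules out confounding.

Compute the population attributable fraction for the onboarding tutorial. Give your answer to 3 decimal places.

p₁ = P(outcome | exposed) = 2888/4067 = 0.71011
p₀ = P(outcome | unexposed) = 152/586 = 0.25939
Overall risk P(Y=1) = π·p₁ + (1−π)·p₀ = 0.177×0.71011 + 0.823×0.25939 = 0.33916.
Under exogeneity, PAF = [P(Y=1) − p₀] / P(Y=1).
PAF = (0.33916 − 0.25939) / 0.33916 ≈ 0.2352

PAF ≈ 0.235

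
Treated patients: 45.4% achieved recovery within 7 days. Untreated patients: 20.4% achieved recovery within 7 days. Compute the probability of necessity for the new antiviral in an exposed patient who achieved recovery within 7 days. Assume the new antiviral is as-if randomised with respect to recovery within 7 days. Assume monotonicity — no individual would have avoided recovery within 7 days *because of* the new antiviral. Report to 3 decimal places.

p₁ = 0.454, p₀ = 0.204.
Under exogeneity and monotonicity, PN = (p₁ − p₀) / p₁.
PN = (0.454 − 0.204) / 0.454 = 0.25 / 0.454 ≈ 0.5507

PN ≈ 0.551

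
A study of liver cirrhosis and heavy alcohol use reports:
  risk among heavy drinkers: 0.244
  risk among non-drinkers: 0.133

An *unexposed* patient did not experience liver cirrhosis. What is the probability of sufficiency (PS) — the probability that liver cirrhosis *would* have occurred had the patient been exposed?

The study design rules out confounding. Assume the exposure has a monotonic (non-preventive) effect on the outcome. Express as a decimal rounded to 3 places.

PS ≈ 0.128

Let p₁ = 0.244, p₀ = 0.133.
Under exogeneity and monotonicity, PS = (p₁ − p₀) / (1 − p₀).
PS = (0.244 − 0.133) / (1 − 0.133) = 0.111 / 0.867 ≈ 0.1280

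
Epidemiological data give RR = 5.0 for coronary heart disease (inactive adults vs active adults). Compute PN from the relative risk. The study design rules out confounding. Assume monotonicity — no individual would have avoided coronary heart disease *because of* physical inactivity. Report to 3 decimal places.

Under exogeneity and monotonicity, PN = (RR − 1) / RR = 1 − 1/RR.
PN = (5.0 − 1) / 5.0 = 4 / 5.0 ≈ 0.8000

PN ≈ 0.800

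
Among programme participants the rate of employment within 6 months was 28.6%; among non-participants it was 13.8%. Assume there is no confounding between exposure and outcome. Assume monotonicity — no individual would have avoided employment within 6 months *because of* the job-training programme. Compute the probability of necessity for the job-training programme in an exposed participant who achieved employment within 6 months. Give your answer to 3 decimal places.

PN ≈ 0.517

p₁ = 0.286, p₀ = 0.138.
Under exogeneity and monotonicity, PN = (p₁ − p₀) / p₁.
PN = (0.286 − 0.138) / 0.286 = 0.148 / 0.286 ≈ 0.5175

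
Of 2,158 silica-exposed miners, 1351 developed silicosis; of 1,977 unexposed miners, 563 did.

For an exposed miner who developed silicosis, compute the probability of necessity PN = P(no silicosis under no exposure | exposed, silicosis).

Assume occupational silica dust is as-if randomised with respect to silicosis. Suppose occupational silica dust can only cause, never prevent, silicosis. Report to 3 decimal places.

PN ≈ 0.545

p₁ = P(outcome | exposed) = 1351/2158 = 0.62604
p₀ = P(outcome | unexposed) = 563/1977 = 0.28477
Under exogeneity and monotonicity, PN = (p₁ − p₀) / p₁.
PN = (0.62604 − 0.28477) / 0.62604 = 0.34127 / 0.62604 ≈ 0.5451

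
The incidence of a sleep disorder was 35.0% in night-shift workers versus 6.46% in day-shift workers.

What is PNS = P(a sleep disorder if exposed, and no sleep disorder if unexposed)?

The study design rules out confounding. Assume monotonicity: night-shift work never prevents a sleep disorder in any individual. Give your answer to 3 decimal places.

PNS ≈ 0.285

p₁ = 0.35, p₀ = 0.0646.
Under exogeneity and monotonicity, PNS = p₁ − p₀.
PNS = 0.35 − 0.0646 = 0.2854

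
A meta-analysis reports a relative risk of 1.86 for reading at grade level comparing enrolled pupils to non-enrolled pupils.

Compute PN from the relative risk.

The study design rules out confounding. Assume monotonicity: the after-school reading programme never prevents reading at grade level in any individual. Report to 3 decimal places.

PN ≈ 0.462

Under exogeneity and monotonicity, PN = (RR − 1) / RR = 1 − 1/RR.
PN = (1.86 − 1) / 1.86 = 0.86 / 1.86 ≈ 0.4624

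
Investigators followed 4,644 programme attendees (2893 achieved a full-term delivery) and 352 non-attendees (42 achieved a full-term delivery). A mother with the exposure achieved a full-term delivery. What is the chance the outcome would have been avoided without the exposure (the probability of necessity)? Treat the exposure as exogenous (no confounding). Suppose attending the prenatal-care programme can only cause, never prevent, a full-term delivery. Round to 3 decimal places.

PN ≈ 0.808

p₁ = P(outcome | exposed) = 2893/4644 = 0.62295
p₀ = P(outcome | unexposed) = 42/352 = 0.11932
Under exogeneity and monotonicity, PN = (p₁ − p₀) / p₁.
PN = (0.62295 − 0.11932) / 0.62295 = 0.50364 / 0.62295 ≈ 0.8085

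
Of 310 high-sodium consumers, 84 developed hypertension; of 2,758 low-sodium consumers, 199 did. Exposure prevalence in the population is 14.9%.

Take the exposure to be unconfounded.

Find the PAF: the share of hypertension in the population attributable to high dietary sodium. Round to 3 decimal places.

p₁ = P(outcome | exposed) = 84/310 = 0.27097
p₀ = P(outcome | unexposed) = 199/2758 = 0.072154
Overall risk P(Y=1) = π·p₁ + (1−π)·p₀ = 0.149×0.27097 + 0.851×0.072154 = 0.10178.
Under exogeneity, PAF = [P(Y=1) − p₀] / P(Y=1).
PAF = (0.10178 − 0.072154) / 0.10178 ≈ 0.2911

PAF ≈ 0.291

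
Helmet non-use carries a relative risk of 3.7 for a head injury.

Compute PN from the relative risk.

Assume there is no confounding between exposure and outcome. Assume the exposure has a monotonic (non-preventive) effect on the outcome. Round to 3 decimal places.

Under exogeneity and monotonicity, PN = (RR − 1) / RR = 1 − 1/RR.
PN = (3.7 − 1) / 3.7 = 2.7 / 3.7 ≈ 0.7297

PN ≈ 0.730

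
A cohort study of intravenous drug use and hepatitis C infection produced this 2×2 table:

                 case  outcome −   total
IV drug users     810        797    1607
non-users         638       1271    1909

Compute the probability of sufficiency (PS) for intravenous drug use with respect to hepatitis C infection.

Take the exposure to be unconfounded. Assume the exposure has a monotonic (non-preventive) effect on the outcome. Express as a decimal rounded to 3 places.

PS ≈ 0.255

p₁ = P(outcome | exposed) = 810/1607 = 0.50404
p₀ = P(outcome | unexposed) = 638/1909 = 0.33421
Under exogeneity and monotonicity, PS = (p₁ − p₀)/(1 − p₀).
PS = (0.50404 − 0.33421) / 0.66579 ≈ 0.2551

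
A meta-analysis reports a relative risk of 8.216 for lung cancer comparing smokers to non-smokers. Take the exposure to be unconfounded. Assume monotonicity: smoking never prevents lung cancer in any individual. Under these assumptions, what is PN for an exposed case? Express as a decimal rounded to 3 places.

PN ≈ 0.878

Under exogeneity and monotonicity, PN = (RR − 1) / RR = 1 − 1/RR.
PN = (8.216 − 1) / 8.216 = 7.216 / 8.216 ≈ 0.8783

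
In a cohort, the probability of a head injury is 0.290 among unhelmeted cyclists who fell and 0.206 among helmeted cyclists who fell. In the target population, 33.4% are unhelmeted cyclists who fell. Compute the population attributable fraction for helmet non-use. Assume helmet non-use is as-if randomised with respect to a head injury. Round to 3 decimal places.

PAF ≈ 0.120

Let p₁ = 0.29, p₀ = 0.206.
Overall risk P(Y=1) = π·p₁ + (1−π)·p₀ = 0.334×0.29 + 0.666×0.206 = 0.23406.
Under exogeneity, PAF = [P(Y=1) − p₀] / P(Y=1).
PAF = (0.23406 − 0.206) / 0.23406 ≈ 0.1199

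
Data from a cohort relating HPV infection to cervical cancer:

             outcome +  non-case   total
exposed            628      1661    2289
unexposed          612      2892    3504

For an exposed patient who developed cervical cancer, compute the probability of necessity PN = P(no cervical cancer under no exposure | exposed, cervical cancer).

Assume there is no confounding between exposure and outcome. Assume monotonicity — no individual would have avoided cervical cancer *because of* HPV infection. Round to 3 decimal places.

p₁ = P(outcome | exposed) = 628/2289 = 0.27436
p₀ = P(outcome | unexposed) = 612/3504 = 0.17466
Under exogeneity and monotonicity, PN = (p₁ − p₀)/p₁.
PN = (0.27436 − 0.17466) / 0.27436 ≈ 0.3634

PN ≈ 0.363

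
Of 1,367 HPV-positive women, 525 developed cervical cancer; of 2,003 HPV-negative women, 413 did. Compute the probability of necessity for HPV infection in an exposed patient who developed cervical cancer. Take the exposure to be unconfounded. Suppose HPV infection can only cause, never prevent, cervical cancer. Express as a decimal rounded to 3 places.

PN ≈ 0.463

p₁ = P(outcome | exposed) = 525/1367 = 0.38405
p₀ = P(outcome | unexposed) = 413/2003 = 0.20619
Under exogeneity and monotonicity, PN = (p₁ − p₀) / p₁.
PN = (0.38405 − 0.20619) / 0.38405 = 0.17786 / 0.38405 ≈ 0.4631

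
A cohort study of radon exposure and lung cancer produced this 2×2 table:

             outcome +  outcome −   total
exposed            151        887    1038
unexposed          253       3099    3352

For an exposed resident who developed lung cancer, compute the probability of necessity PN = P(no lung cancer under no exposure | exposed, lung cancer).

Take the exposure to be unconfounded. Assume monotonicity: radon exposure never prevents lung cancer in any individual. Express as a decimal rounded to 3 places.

p₁ = P(outcome | exposed) = 151/1038 = 0.14547
p₀ = P(outcome | unexposed) = 253/3352 = 0.075477
Under exogeneity and monotonicity, PN = (p₁ − p₀)/p₁.
PN = (0.14547 − 0.075477) / 0.14547 ≈ 0.4812

PN ≈ 0.481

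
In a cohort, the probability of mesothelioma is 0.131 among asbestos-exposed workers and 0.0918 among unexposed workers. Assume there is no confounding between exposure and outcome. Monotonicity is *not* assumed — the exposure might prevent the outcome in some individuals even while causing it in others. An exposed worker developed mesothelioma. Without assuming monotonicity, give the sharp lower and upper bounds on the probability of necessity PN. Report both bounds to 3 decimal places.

0.299 ≤ PN ≤ 1.000

Let p₁ = 0.131, p₀ = 0.0918.
Under exogeneity alone the bounds on PN are max{0,(p₁−p₀)/p₁} ≤ PN ≤ min{1,(1−p₀)/p₁}.
  lower = (p₁ − p₀)/p₁ = 0.0392 / 0.131 ≈ 0.2992
  upper = min{1, (1 − p₀)/p₁} = 0.9082 / 0.131 ≈ 6.9328 → capped at 1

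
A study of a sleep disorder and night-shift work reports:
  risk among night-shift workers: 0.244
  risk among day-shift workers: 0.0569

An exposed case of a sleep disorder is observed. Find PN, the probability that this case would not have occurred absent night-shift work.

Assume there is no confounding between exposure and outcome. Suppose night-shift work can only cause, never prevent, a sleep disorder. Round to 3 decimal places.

Let p₁ = 0.244, p₀ = 0.0569.
Under exogeneity and monotonicity, PN = (p₁ − p₀) / p₁.
PN = (0.244 − 0.0569) / 0.244 = 0.1871 / 0.244 ≈ 0.7668

PN ≈ 0.767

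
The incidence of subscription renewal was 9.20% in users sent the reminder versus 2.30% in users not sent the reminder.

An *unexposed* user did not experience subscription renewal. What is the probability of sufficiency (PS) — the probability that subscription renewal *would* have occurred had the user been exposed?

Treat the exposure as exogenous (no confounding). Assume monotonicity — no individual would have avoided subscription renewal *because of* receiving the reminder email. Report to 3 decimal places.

PS ≈ 0.071

p₁ = 0.092, p₀ = 0.023.
Under exogeneity and monotonicity, PS = (p₁ − p₀) / (1 − p₀).
PS = (0.092 − 0.023) / (1 − 0.023) = 0.069 / 0.977 ≈ 0.0706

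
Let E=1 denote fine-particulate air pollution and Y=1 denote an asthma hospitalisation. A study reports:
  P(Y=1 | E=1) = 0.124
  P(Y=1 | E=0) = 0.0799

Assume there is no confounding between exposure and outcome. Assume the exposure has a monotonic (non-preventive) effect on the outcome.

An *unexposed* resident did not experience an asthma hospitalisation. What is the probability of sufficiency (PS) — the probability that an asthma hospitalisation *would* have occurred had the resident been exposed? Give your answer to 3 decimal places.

PS ≈ 0.048

Let p₁ = 0.124, p₀ = 0.0799.
Under exogeneity and monotonicity, PS = (p₁ − p₀) / (1 − p₀).
PS = (0.124 − 0.0799) / (1 − 0.0799) = 0.0441 / 0.9201 ≈ 0.0479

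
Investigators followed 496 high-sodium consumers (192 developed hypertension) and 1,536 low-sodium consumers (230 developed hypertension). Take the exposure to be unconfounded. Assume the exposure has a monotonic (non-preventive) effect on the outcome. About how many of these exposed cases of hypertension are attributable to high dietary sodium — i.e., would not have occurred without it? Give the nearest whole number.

p₁ = P(outcome | exposed) = 192/496 = 0.3871
p₀ = P(outcome | unexposed) = 230/1536 = 0.14974
PN = (p₁ − p₀)/p₁ = (0.3871 − 0.14974) / 0.3871 ≈ 0.61317.
Attributable cases ≈ PN × (exposed cases) = 0.61317 × 192 ≈ 117.73.

about 118 cases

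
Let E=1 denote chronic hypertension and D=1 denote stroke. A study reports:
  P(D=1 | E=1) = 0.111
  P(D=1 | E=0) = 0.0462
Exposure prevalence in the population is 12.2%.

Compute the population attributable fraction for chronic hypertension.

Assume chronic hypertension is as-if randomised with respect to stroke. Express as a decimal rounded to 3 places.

Let p₁ = 0.111, p₀ = 0.0462.
Overall risk P(Y=1) = π·p₁ + (1−π)·p₀ = 0.122×0.111 + 0.878×0.0462 = 0.054106.
Under exogeneity, PAF = [P(Y=1) − p₀] / P(Y=1).
PAF = (0.054106 − 0.0462) / 0.054106 ≈ 0.1461

PAF ≈ 0.146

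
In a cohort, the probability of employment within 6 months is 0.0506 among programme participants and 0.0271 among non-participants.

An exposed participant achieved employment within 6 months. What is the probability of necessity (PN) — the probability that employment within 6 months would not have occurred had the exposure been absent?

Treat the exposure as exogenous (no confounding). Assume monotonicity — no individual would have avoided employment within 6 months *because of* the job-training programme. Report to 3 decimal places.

Let p₁ = 0.0506, p₀ = 0.0271.
Under exogeneity and monotonicity, PN = (p₁ − p₀) / p₁.
PN = (0.0506 − 0.0271) / 0.0506 = 0.0235 / 0.0506 ≈ 0.4644

PN ≈ 0.464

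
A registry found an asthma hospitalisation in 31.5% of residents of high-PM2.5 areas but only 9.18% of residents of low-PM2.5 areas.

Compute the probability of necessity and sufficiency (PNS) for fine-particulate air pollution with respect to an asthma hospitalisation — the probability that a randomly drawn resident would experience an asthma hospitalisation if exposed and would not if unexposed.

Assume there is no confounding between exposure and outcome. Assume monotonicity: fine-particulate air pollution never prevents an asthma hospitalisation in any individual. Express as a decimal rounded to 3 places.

p₁ = 0.315, p₀ = 0.0918.
Under exogeneity and monotonicity, PNS = p₁ − p₀.
PNS = 0.315 − 0.0918 = 0.2232

PNS ≈ 0.223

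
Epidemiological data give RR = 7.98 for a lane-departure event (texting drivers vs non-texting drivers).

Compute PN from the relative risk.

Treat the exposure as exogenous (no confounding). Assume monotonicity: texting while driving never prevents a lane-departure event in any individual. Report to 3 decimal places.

PN ≈ 0.875

Under exogeneity and monotonicity, PN = (RR − 1) / RR = 1 − 1/RR.
PN = (7.98 − 1) / 7.98 = 6.98 / 7.98 ≈ 0.8747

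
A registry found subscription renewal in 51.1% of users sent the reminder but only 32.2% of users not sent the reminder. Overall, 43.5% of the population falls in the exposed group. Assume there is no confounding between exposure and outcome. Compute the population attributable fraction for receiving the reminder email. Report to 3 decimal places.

p₁ = 0.511, p₀ = 0.322.
Overall risk P(Y=1) = π·p₁ + (1−π)·p₀ = 0.435×0.511 + 0.565×0.322 = 0.40421.
Under exogeneity, PAF = [P(Y=1) − p₀] / P(Y=1).
PAF = (0.40421 − 0.322) / 0.40421 ≈ 0.2034

PAF ≈ 0.203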